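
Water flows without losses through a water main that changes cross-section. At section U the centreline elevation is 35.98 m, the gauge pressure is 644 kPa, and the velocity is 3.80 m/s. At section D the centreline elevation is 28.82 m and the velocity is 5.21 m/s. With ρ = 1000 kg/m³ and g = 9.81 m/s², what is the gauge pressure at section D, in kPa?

P₂ ≈ 708 kPa

Pressure head at U: ψ₁ = P₁/(ρg) = 644×1000 / (1000 × 9.81) = 65.65 m.
Velocity heads: v₁²/2g = 3.80²/19.62 = 0.736 m; v₂²/2g = 5.21²/19.62 = 1.383 m.
Total head H = z₁ + ψ₁ + v₁²/2g = 35.98 + 65.65 + 0.736 = 102.37 m.
ψ₂ = H − z₂ − v₂²/2g = 102.37 − 28.82 − 1.383 = 72.17 m.
P₂ = ρgψ₂ = 1000 × 9.81 × 72.17 ≈ 708 kPa.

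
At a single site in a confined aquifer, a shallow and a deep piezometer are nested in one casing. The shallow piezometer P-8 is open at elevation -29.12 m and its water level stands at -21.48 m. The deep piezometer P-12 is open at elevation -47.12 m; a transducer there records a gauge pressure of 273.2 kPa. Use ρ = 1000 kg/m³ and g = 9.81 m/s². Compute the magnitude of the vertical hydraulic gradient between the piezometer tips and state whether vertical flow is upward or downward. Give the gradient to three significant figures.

Total head at P-8: h = -21.48 m (water level in the standpipe).
Pressure head at P-12: ψ = P/(ρg) = 273.2×1000 / (1000 × 9.81) = 27.85 m.
Total head at P-12: h = z + ψ = -47.12 + 27.85 = -19.27 m.
Δh = h(P-8) − h(P-12) = -21.48 − (-19.27) = -2.21 m.
Vertical separation Δz = -29.12 − (-47.12) = 18.00 m.
|i_v| = |Δh| / Δz = 2.21 / 18.00 = 0.123.
Head is higher in the deep piezometer, so vertical flow is upward (discharge condition).

|i_v| ≈ 0.123; vertical flow is upward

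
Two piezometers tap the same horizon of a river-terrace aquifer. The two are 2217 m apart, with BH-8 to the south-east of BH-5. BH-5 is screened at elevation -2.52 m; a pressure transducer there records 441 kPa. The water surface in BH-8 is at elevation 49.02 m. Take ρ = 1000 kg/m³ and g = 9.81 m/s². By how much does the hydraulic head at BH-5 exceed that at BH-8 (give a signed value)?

Pressure head at BH-5: ψ = P/(ρg) = 441×1000 / (1000 × 9.81) = 44.95 m.
Total head at BH-5: h = z + ψ = -2.52 + 44.95 = 42.43 m.
Total head at BH-8: h = 49.02 m (water level in the piezometer is the total head).
Head difference: h(BH-5) − h(BH-8) = 42.43 − 49.02 = -6.59 m.

Δh ≈ -6.59 m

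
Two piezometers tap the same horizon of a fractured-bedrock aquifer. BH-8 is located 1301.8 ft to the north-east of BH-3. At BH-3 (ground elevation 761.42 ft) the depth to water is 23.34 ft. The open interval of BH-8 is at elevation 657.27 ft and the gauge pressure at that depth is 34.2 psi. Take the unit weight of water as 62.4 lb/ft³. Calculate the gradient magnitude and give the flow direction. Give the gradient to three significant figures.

Total head at BH-3: h = 761.42 − 23.34 = 738.08 ft.
Pressure head at BH-8: ψ = 144·P/γ = 144 × 34.2 / 62.4 = 78.92 ft.
Total head at BH-8: h = z + ψ = 657.27 + 78.92 = 736.19 ft.
Head difference: h(BH-3) − h(BH-8) = 738.08 − 736.19 = 1.89 ft.
Hydraulic gradient: i = |Δh| / L = 1.89 / 1301.8 = 0.00145.
Flow is from higher to lower head: from BH-3 toward BH-8, i.e. toward the north-east.

i ≈ 0.00145; groundwater flows toward the north-east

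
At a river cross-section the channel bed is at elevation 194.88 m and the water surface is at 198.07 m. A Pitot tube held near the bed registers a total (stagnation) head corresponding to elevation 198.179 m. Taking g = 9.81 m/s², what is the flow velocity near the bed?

v ≈ 1.46 m/s

Near the bed, under hydrostatic conditions, the piezometric head (z + ψ) equals the free-surface elevation, 198.07 m.
Velocity head = total − piezometric = 198.179 − 198.07 = 0.109 m.
v = √(2g·h_v) = √(2 × 9.81 × 0.109) = 1.46 m/s.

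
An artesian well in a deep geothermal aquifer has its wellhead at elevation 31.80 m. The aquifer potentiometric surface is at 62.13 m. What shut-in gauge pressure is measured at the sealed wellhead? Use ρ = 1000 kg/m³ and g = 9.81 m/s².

P ≈ 298 kPa

Head above the cap: Δh = 62.13 − 31.80 = 30.33 m.
P = ρgΔh = 1000 × 9.81 × 30.33 = 297537 Pa ≈ 298 kPa.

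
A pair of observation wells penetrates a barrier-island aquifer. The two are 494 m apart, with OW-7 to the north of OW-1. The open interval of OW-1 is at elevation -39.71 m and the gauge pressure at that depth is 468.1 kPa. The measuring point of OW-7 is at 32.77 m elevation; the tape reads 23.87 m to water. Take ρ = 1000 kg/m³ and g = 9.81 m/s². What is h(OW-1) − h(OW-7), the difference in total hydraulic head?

Pressure head at OW-1: ψ = P/(ρg) = 468.1×1000 / (1000 × 9.81) = 47.72 m.
Total head at OW-1: h = z + ψ = -39.71 + 47.72 = 8.01 m.
Total head at OW-7: h = 32.77 − 23.87 = 8.90 m.
Head difference: h(OW-1) − h(OW-7) = 8.01 − 8.90 = -0.89 m.

Δh ≈ -0.89 m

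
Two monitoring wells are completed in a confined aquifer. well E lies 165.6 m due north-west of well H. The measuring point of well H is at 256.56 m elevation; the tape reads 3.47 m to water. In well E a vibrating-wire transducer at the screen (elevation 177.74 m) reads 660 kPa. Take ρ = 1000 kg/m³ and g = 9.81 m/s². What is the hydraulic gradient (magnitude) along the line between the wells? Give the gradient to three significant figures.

i ≈ 0.0487

Total head at well H: h = 256.56 − 3.47 = 253.09 m.
Pressure head at well E: ψ = P/(ρg) = 660×1000 / (1000 × 9.81) = 67.28 m.
Total head at well E: h = z + ψ = 177.74 + 67.28 = 245.02 m.
Head difference: h(well H) − h(well E) = 253.09 − 245.02 = 8.07 m.
Hydraulic gradient: i = |Δh| / L = 8.07 / 165.6 = 0.0487.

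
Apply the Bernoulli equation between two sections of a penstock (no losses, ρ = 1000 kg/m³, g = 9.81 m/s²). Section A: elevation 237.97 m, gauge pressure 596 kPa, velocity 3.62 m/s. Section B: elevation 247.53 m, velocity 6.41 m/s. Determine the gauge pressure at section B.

Pressure head at A: ψ₁ = P₁/(ρg) = 596×1000 / (1000 × 9.81) = 60.75 m.
Velocity heads: v₁²/2g = 3.62²/19.62 = 0.668 m; v₂²/2g = 6.41²/19.62 = 2.094 m.
Total head H = z₁ + ψ₁ + v₁²/2g = 237.97 + 60.75 + 0.668 = 299.39 m.
ψ₂ = H − z₂ − v₂²/2g = 299.39 − 247.53 − 2.094 = 49.77 m.
P₂ = ρgψ₂ = 1000 × 9.81 × 49.77 ≈ 488 kPa.

P₂ ≈ 488 kPa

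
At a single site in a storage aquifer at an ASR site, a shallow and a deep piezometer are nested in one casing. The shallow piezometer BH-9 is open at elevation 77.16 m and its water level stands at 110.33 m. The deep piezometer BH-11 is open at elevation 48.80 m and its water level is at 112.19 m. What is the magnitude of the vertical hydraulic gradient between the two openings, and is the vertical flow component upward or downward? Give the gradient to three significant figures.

Total head at BH-9: h = 110.33 m (water level in the standpipe).
Total head at BH-11: h = 112.19 m.
Δh = h(BH-9) − h(BH-11) = 110.33 − 112.19 = -1.86 m.
Vertical separation Δz = 77.16 − 48.80 = 28.36 m.
|i_v| = |Δh| / Δz = 1.86 / 28.36 = 0.0656.
Head is higher in the deep piezometer, so vertical flow is upward (discharge condition).

|i_v| ≈ 0.0656; vertical flow is upward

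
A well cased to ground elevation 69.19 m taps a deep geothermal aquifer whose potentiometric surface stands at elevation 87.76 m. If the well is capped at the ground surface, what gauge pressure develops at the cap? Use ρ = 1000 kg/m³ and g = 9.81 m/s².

Head above the cap: Δh = 87.76 − 69.19 = 18.57 m.
P = ρgΔh = 1000 × 9.81 × 18.57 = 182172 Pa ≈ 182 kPa.

P ≈ 182 kPa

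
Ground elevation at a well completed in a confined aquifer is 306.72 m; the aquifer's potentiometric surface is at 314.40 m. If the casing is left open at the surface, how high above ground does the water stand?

≈ 7.68 m above ground

Water rises to the potentiometric surface, so the rise above ground = 314.40 − 306.72 = 7.68 m.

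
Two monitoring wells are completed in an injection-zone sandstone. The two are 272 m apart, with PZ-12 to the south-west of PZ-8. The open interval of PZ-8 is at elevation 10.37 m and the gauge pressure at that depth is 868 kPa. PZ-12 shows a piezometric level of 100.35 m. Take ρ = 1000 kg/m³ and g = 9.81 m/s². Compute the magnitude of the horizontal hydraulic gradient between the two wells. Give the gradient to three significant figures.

i ≈ 0.00551

Pressure head at PZ-8: ψ = P/(ρg) = 868×1000 / (1000 × 9.81) = 88.48 m.
Total head at PZ-8: h = z + ψ = 10.37 + 88.48 = 98.85 m.
Total head at PZ-12: h = 100.35 m (water level in the piezometer is the total head).
Head difference: h(PZ-8) − h(PZ-12) = 98.85 − 100.35 = -1.50 m.
Hydraulic gradient: i = |Δh| / L = 1.50 / 272 = 0.00551.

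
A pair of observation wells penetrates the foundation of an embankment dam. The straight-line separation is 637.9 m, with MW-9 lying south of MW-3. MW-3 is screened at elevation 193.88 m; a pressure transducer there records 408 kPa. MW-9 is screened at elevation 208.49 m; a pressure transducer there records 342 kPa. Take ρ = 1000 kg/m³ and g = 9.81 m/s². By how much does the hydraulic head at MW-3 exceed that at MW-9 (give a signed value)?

Δh ≈ -7.88 m

Pressure head at MW-3: ψ = P/(ρg) = 408×1000 / (1000 × 9.81) = 41.59 m.
Total head at MW-3: h = z + ψ = 193.88 + 41.59 = 235.47 m.
Pressure head at MW-9: ψ = P/(ρg) = 342×1000 / (1000 × 9.81) = 34.86 m.
Total head at MW-9: h = z + ψ = 208.49 + 34.86 = 243.35 m.
Head difference: h(MW-3) − h(MW-9) = 235.47 − 243.35 = -7.88 m.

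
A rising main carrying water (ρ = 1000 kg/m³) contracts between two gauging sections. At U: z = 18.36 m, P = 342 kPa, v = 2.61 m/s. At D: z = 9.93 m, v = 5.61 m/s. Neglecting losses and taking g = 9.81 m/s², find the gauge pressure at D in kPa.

Pressure head at U: ψ₁ = P₁/(ρg) = 342×1000 / (1000 × 9.81) = 34.86 m.
Velocity heads: v₁²/2g = 2.61²/19.62 = 0.347 m; v₂²/2g = 5.61²/19.62 = 1.604 m.
Total head H = z₁ + ψ₁ + v₁²/2g = 18.36 + 34.86 + 0.347 = 53.57 m.
ψ₂ = H − z₂ − v₂²/2g = 53.57 − 9.93 − 1.604 = 42.04 m.
P₂ = ρgψ₂ = 1000 × 9.81 × 42.04 ≈ 412 kPa.

P₂ ≈ 412 kPa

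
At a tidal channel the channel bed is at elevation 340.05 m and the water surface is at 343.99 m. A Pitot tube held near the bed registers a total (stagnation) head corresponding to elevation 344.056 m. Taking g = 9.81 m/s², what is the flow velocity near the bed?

v ≈ 1.14 m/s

Near the bed, under hydrostatic conditions, the piezometric head (z + ψ) equals the free-surface elevation, 343.99 m.
Velocity head = total − piezometric = 344.056 − 343.99 = 0.066 m.
v = √(2g·h_v) = √(2 × 9.81 × 0.066) = 1.14 m/s.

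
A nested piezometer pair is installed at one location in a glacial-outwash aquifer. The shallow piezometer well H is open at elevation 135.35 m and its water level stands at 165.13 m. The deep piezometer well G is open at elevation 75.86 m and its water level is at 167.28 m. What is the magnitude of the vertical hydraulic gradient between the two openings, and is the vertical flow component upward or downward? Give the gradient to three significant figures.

Total head at well H: h = 165.13 m (water level in the standpipe).
Total head at well G: h = 167.28 m.
Δh = h(well H) − h(well G) = 165.13 − 167.28 = -2.15 m.
Vertical separation Δz = 135.35 − 75.86 = 59.49 m.
|i_v| = |Δh| / Δz = 2.15 / 59.49 = 0.0361.
Head is higher in the deep piezometer, so vertical flow is upward (discharge condition).

|i_v| ≈ 0.0361; vertical flow is upward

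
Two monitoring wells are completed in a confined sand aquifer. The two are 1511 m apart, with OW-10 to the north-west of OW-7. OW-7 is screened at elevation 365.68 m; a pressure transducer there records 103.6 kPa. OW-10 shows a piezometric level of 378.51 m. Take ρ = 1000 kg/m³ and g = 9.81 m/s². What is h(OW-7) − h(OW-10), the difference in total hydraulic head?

Pressure head at OW-7: ψ = P/(ρg) = 103.6×1000 / (1000 × 9.81) = 10.56 m.
Total head at OW-7: h = z + ψ = 365.68 + 10.56 = 376.24 m.
Total head at OW-10: h = 378.51 m (water level in the piezometer is the total head).
Head difference: h(OW-7) − h(OW-10) = 376.24 − 378.51 = -2.27 m.

Δh ≈ -2.27 m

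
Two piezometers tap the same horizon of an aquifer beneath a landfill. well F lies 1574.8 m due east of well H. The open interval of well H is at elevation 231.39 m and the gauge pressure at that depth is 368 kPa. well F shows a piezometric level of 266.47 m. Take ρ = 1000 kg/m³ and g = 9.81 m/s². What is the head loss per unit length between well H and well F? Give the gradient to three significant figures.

Pressure head at well H: ψ = P/(ρg) = 368×1000 / (1000 × 9.81) = 37.51 m.
Total head at well H: h = z + ψ = 231.39 + 37.51 = 268.90 m.
Total head at well F: h = 266.47 m (water level in the piezometer is the total head).
Head difference: h(well H) − h(well F) = 268.90 − 266.47 = 2.43 m.
Hydraulic gradient: i = |Δh| / L = 2.43 / 1574.8 = 0.00154.

i ≈ 0.00154 m/m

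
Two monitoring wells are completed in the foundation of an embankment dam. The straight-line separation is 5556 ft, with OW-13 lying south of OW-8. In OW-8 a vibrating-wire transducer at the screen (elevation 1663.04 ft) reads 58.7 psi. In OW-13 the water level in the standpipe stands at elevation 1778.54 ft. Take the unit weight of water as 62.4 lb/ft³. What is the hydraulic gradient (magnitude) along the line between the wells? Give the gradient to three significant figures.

i ≈ 0.00359

Pressure head at OW-8: ψ = 144·P/γ = 144 × 58.7 / 62.4 = 135.46 ft.
Total head at OW-8: h = z + ψ = 1663.04 + 135.46 = 1798.50 ft.
Total head at OW-13: h = 1778.54 ft (water level in the piezometer is the total head).
Head difference: h(OW-8) − h(OW-13) = 1798.50 − 1778.54 = 19.96 ft.
Hydraulic gradient: i = |Δh| / L = 19.96 / 5556 = 0.00359.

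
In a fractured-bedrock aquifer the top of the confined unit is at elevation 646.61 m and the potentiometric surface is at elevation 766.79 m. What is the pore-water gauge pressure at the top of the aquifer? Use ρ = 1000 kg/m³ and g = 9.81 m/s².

Pressure head at the aquifer top: ψ = h − z = 766.79 − 646.61 = 120.18 m.
P = ρgψ = 1000 × 9.81 × 120.18 = 1178966 Pa ≈ 1180 kPa.

P ≈ 1180 kPa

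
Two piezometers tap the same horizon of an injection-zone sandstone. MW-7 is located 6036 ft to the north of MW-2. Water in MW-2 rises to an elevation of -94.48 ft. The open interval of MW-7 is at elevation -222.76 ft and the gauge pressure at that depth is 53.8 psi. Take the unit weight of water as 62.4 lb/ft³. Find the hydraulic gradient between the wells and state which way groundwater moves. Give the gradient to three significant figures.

Total head at MW-2: h = -94.48 ft (water level in the piezometer is the total head).
Pressure head at MW-7: ψ = 144·P/γ = 144 × 53.8 / 62.4 = 124.15 ft.
Total head at MW-7: h = z + ψ = -222.76 + 124.15 = -98.61 ft.
Head difference: h(MW-2) − h(MW-7) = -94.48 − (-98.61) = 4.13 ft.
Hydraulic gradient: i = |Δh| / L = 4.13 / 6036 = 0.000684.
Flow is from higher to lower head: from MW-2 toward MW-7, i.e. toward the north.

i ≈ 0.000684; groundwater flows toward the north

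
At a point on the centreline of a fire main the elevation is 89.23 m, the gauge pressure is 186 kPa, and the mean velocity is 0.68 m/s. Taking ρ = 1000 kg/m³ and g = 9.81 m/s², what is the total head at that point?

h ≈ 108.21 m

Pressure head ψ = P/(ρg) = 186×1000 / (1000 × 9.81) = 18.96 m.
Velocity head = v²/(2g) = 0.68² / (2 × 9.81) = 0.024 m.
h = z + ψ + v²/(2g) = 89.23 + 18.96 + 0.024 = 108.21 m.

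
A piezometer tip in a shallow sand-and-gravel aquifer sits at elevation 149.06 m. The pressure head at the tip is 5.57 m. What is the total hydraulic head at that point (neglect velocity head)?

h ≈ 154.63 m

h = z + ψ = 149.06 + 5.57 = 154.63 m.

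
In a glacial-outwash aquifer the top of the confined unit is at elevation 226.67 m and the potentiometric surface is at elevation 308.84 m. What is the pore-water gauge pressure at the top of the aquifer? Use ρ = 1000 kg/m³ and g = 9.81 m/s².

Pressure head at the aquifer top: ψ = h − z = 308.84 − 226.67 = 82.17 m.
P = ρgψ = 1000 × 9.81 × 82.17 = 806088 Pa ≈ 806 kPa.

P ≈ 806 kPa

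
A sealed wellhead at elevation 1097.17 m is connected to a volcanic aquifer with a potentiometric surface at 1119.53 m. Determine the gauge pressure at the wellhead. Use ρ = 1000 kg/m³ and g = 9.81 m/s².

Head above the cap: Δh = 1119.53 − 1097.17 = 22.36 m.
P = ρgΔh = 1000 × 9.81 × 22.36 = 219352 Pa ≈ 219 kPa.

P ≈ 219 kPa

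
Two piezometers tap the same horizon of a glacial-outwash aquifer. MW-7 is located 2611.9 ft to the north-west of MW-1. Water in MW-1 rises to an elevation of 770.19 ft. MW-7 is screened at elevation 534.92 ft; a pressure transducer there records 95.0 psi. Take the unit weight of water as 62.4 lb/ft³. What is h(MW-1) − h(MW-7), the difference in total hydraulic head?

Δh ≈ 16.04 ft

Total head at MW-1: h = 770.19 ft (water level in the piezometer is the total head).
Pressure head at MW-7: ψ = 144·P/γ = 144 × 95.0 / 62.4 = 219.23 ft.
Total head at MW-7: h = z + ψ = 534.92 + 219.23 = 754.15 ft.
Head difference: h(MW-1) − h(MW-7) = 770.19 − 754.15 = 16.04 ft.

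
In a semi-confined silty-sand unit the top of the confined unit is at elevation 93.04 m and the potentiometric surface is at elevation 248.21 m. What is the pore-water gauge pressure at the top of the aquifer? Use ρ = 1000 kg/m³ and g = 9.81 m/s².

Pressure head at the aquifer top: ψ = h − z = 248.21 − 93.04 = 155.17 m.
P = ρgψ = 1000 × 9.81 × 155.17 = 1522218 Pa ≈ 1520 kPa.

P ≈ 1520 kPa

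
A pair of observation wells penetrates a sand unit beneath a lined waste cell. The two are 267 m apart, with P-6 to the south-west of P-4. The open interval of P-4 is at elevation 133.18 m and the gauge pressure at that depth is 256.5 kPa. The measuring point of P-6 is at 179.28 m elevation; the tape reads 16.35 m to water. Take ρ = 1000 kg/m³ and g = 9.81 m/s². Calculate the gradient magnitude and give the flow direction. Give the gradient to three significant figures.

Pressure head at P-4: ψ = P/(ρg) = 256.5×1000 / (1000 × 9.81) = 26.15 m.
Total head at P-4: h = z + ψ = 133.18 + 26.15 = 159.33 m.
Total head at P-6: h = 179.28 − 16.35 = 162.93 m.
Head difference: h(P-4) − h(P-6) = 159.33 − 162.93 = -3.60 m.
Hydraulic gradient: i = |Δh| / L = 3.60 / 267 = 0.0135.
Flow is from higher to lower head: from P-6 toward P-4, i.e. toward the north-east.

i ≈ 0.0135; groundwater flows toward the north-east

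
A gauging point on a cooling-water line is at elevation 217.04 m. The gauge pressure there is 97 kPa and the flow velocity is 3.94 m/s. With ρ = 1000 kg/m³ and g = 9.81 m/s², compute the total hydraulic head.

h ≈ 227.72 m

Pressure head ψ = P/(ρg) = 97×1000 / (1000 × 9.81) = 9.89 m.
Velocity head = v²/(2g) = 3.94² / (2 × 9.81) = 0.791 m.
h = z + ψ + v²/(2g) = 217.04 + 9.89 + 0.791 = 227.72 m.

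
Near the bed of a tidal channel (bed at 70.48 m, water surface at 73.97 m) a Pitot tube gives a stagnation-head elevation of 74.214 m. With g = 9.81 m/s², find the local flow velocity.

v ≈ 2.19 m/s

Near the bed, under hydrostatic conditions, the piezometric head (z + ψ) equals the free-surface elevation, 73.97 m.
Velocity head = total − piezometric = 74.214 − 73.97 = 0.244 m.
v = √(2g·h_v) = √(2 × 9.81 × 0.244) = 2.19 m/s.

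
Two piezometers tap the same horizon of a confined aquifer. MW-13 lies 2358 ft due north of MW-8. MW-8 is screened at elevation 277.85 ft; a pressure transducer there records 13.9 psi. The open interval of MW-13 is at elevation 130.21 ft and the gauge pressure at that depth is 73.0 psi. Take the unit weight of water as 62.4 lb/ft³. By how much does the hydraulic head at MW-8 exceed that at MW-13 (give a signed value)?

Pressure head at MW-8: ψ = 144·P/γ = 144 × 13.9 / 62.4 = 32.08 ft.
Total head at MW-8: h = z + ψ = 277.85 + 32.08 = 309.93 ft.
Pressure head at MW-13: ψ = 144·P/γ = 144 × 73.0 / 62.4 = 168.46 ft.
Total head at MW-13: h = z + ψ = 130.21 + 168.46 = 298.67 ft.
Head difference: h(MW-8) − h(MW-13) = 309.93 − 298.67 = 11.26 ft.

Δh ≈ 11.26 ft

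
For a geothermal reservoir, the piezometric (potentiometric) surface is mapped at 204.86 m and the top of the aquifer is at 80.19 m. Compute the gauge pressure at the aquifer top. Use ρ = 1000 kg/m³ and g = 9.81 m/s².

P ≈ 1220 kPa

Pressure head at the aquifer top: ψ = h − z = 204.86 − 80.19 = 124.67 m.
P = ρgψ = 1000 × 9.81 × 124.67 = 1223013 Pa ≈ 1220 kPa.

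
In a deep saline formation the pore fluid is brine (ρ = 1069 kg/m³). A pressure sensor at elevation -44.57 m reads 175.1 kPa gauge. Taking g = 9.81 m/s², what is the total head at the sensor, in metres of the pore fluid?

h ≈ -27.87 m

ψ = P/(ρg) = 175.1×1000 / (1069 × 9.81) = 16.70 m.
h = z + ψ = -44.57 + 16.70 = -27.87 m.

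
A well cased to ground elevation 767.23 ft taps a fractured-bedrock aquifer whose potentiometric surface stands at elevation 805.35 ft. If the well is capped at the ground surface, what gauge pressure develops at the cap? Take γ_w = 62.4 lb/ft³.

P ≈ 16.5 psi

Head above the cap: Δh = 805.35 − 767.23 = 38.12 ft.
P = γΔh/144 = 62.4 × 38.12 / 144 = 16.5 psi.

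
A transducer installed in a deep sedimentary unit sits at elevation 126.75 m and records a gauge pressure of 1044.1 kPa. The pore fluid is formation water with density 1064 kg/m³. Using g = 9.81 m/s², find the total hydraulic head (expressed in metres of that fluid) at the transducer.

ψ = P/(ρg) = 1044.1×1000 / (1064 × 9.81) = 100.03 m.
h = z + ψ = 126.75 + 100.03 = 226.78 m.

h ≈ 226.78 m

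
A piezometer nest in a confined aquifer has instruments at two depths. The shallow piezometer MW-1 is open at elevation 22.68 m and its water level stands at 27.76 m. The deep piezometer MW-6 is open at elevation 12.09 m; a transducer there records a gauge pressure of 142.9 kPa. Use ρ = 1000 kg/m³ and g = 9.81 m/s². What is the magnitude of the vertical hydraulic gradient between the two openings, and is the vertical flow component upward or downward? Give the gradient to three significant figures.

|i_v| ≈ 0.104; vertical flow is downward

Total head at MW-1: h = 27.76 m (water level in the standpipe).
Pressure head at MW-6: ψ = P/(ρg) = 142.9×1000 / (1000 × 9.81) = 14.57 m.
Total head at MW-6: h = z + ψ = 12.09 + 14.57 = 26.66 m.
Δh = h(MW-1) − h(MW-6) = 27.76 − 26.66 = 1.10 m.
Vertical separation Δz = 22.68 − 12.09 = 10.59 m.
|i_v| = |Δh| / Δz = 1.10 / 10.59 = 0.104.
Head is higher in the shallow piezometer, so vertical flow is downward (recharge condition).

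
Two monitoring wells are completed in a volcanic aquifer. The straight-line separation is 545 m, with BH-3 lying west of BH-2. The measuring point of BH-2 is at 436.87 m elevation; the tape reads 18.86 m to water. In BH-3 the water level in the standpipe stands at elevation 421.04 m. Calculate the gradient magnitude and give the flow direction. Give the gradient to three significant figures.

i ≈ 0.00556; groundwater flows toward the east

Total head at BH-2: h = 436.87 − 18.86 = 418.01 m.
Total head at BH-3: h = 421.04 m (water level in the piezometer is the total head).
Head difference: h(BH-2) − h(BH-3) = 418.01 − 421.04 = -3.03 m.
Hydraulic gradient: i = |Δh| / L = 3.03 / 545 = 0.00556.
Flow is from higher to lower head: from BH-3 toward BH-2, i.e. toward the east.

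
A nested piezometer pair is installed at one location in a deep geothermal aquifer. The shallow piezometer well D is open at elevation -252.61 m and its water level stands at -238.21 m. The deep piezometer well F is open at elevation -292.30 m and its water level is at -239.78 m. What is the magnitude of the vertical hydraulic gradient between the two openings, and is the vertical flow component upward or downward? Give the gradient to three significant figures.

|i_v| ≈ 0.0396; vertical flow is downward

Total head at well D: h = -238.21 m (water level in the standpipe).
Total head at well F: h = -239.78 m.
Δh = h(well D) − h(well F) = -238.21 − (-239.78) = 1.57 m.
Vertical separation Δz = -252.61 − (-292.30) = 39.69 m.
|i_v| = |Δh| / Δz = 1.57 / 39.69 = 0.0396.
Head is higher in the shallow piezometer, so vertical flow is downward (recharge condition).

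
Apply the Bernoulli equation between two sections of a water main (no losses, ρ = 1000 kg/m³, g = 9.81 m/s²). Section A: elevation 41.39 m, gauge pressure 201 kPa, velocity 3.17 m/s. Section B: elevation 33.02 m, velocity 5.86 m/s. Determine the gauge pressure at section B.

P₂ ≈ 271 kPa

Pressure head at A: ψ₁ = P₁/(ρg) = 201×1000 / (1000 × 9.81) = 20.49 m.
Velocity heads: v₁²/2g = 3.17²/19.62 = 0.512 m; v₂²/2g = 5.86²/19.62 = 1.750 m.
Total head H = z₁ + ψ₁ + v₁²/2g = 41.39 + 20.49 + 0.512 = 62.39 m.
ψ₂ = H − z₂ − v₂²/2g = 62.39 − 33.02 − 1.750 = 27.62 m.
P₂ = ρgψ₂ = 1000 × 9.81 × 27.62 ≈ 271 kPa.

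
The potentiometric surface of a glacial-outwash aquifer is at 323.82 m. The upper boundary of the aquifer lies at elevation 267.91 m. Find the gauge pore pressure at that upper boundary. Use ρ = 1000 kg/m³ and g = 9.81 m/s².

Pressure head at the aquifer top: ψ = h − z = 323.82 − 267.91 = 55.91 m.
P = ρgψ = 1000 × 9.81 × 55.91 = 548477 Pa ≈ 548 kPa.

P ≈ 548 kPa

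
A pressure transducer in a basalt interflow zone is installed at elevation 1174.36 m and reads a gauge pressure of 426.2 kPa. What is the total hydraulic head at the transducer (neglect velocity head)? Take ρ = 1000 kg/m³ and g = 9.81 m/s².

ψ = P/(ρg) = 426.2×1000 / (1000 × 9.81) = 43.45 m.
h = z + ψ = 1174.36 + 43.45 = 1217.81 m.

h ≈ 1217.81 m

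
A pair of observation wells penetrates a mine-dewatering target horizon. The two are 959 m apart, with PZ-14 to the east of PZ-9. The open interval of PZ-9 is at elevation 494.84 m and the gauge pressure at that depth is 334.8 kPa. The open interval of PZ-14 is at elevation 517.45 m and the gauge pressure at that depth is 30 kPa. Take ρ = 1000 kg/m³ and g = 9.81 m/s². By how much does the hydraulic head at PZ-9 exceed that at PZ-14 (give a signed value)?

Δh ≈ 8.46 m

Pressure head at PZ-9: ψ = P/(ρg) = 334.8×1000 / (1000 × 9.81) = 34.13 m.
Total head at PZ-9: h = z + ψ = 494.84 + 34.13 = 528.97 m.
Pressure head at PZ-14: ψ = P/(ρg) = 30×1000 / (1000 × 9.81) = 3.06 m.
Total head at PZ-14: h = z + ψ = 517.45 + 3.06 = 520.51 m.
Head difference: h(PZ-9) − h(PZ-14) = 528.97 − 520.51 = 8.46 m.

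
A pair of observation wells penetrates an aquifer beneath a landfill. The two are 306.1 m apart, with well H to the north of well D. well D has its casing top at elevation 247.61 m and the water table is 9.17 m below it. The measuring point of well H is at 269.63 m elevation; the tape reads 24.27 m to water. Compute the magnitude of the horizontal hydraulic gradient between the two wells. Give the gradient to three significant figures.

Total head at well D: h = 247.61 − 9.17 = 238.44 m.
Total head at well H: h = 269.63 − 24.27 = 245.36 m.
Head difference: h(well D) − h(well H) = 238.44 − 245.36 = -6.92 m.
Hydraulic gradient: i = |Δh| / L = 6.92 / 306.1 = 0.0226.

i ≈ 0.0226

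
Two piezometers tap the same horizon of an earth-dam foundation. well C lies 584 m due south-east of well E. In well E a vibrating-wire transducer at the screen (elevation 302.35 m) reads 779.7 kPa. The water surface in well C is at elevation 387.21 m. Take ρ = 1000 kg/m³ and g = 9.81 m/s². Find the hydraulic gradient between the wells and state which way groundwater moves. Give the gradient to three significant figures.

Pressure head at well E: ψ = P/(ρg) = 779.7×1000 / (1000 × 9.81) = 79.48 m.
Total head at well E: h = z + ψ = 302.35 + 79.48 = 381.83 m.
Total head at well C: h = 387.21 m (water level in the piezometer is the total head).
Head difference: h(well E) − h(well C) = 381.83 − 387.21 = -5.38 m.
Hydraulic gradient: i = |Δh| / L = 5.38 / 584 = 0.00921.
Flow is from higher to lower head: from well C toward well E, i.e. toward the north-west.

i ≈ 0.00921; groundwater flows toward the north-west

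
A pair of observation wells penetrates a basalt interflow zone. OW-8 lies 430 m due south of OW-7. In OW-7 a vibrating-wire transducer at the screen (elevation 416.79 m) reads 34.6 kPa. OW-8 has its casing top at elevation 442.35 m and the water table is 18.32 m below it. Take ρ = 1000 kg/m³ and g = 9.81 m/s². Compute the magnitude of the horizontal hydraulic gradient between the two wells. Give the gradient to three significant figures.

Pressure head at OW-7: ψ = P/(ρg) = 34.6×1000 / (1000 × 9.81) = 3.53 m.
Total head at OW-7: h = z + ψ = 416.79 + 3.53 = 420.32 m.
Total head at OW-8: h = 442.35 − 18.32 = 424.03 m.
Head difference: h(OW-7) − h(OW-8) = 420.32 − 424.03 = -3.71 m.
Hydraulic gradient: i = |Δh| / L = 3.71 / 430 = 0.00863.

i ≈ 0.00863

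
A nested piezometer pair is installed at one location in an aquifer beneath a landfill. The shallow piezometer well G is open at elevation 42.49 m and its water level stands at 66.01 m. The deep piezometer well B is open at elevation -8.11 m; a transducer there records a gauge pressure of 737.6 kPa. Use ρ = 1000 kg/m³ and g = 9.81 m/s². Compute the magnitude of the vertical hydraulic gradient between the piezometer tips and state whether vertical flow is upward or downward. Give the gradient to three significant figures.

|i_v| ≈ 0.0211; vertical flow is upward

Total head at well G: h = 66.01 m (water level in the standpipe).
Pressure head at well B: ψ = P/(ρg) = 737.6×1000 / (1000 × 9.81) = 75.19 m.
Total head at well B: h = z + ψ = -8.11 + 75.19 = 67.08 m.
Δh = h(well G) − h(well B) = 66.01 − 67.08 = -1.07 m.
Vertical separation Δz = 42.49 − (-8.11) = 50.60 m.
|i_v| = |Δh| / Δz = 1.07 / 50.60 = 0.0211.
Head is higher in the deep piezometer, so vertical flow is upward (discharge condition).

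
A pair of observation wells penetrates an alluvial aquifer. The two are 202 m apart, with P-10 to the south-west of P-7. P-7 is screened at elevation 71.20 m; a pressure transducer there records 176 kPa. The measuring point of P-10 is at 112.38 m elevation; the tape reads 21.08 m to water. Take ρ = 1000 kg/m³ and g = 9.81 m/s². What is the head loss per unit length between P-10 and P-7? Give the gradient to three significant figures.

i ≈ 0.0107 m/m

Pressure head at P-7: ψ = P/(ρg) = 176×1000 / (1000 × 9.81) = 17.94 m.
Total head at P-7: h = z + ψ = 71.20 + 17.94 = 89.14 m.
Total head at P-10: h = 112.38 − 21.08 = 91.30 m.
Head difference: h(P-7) − h(P-10) = 89.14 − 91.30 = -2.16 m.
Hydraulic gradient: i = |Δh| / L = 2.16 / 202 = 0.0107.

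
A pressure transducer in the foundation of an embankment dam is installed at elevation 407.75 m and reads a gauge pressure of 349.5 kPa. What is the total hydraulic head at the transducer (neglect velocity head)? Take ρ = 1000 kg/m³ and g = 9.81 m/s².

h ≈ 443.38 m

ψ = P/(ρg) = 349.5×1000 / (1000 × 9.81) = 35.63 m.
h = z + ψ = 407.75 + 35.63 = 443.38 m.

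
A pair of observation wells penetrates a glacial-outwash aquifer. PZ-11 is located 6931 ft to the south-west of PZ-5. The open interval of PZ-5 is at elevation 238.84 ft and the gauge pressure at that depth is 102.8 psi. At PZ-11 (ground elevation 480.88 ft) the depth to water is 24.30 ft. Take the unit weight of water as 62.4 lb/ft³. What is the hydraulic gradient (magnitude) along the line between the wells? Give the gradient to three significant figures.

Pressure head at PZ-5: ψ = 144·P/γ = 144 × 102.8 / 62.4 = 237.23 ft.
Total head at PZ-5: h = z + ψ = 238.84 + 237.23 = 476.07 ft.
Total head at PZ-11: h = 480.88 − 24.30 = 456.58 ft.
Head difference: h(PZ-5) − h(PZ-11) = 476.07 − 456.58 = 19.49 ft.
Hydraulic gradient: i = |Δh| / L = 19.49 / 6931 = 0.00281.

i ≈ 0.00281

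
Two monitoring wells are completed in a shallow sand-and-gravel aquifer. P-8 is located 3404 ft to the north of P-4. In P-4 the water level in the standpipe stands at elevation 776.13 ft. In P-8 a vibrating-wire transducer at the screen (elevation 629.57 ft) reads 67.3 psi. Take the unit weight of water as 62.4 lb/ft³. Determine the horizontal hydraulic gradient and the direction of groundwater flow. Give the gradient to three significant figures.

Total head at P-4: h = 776.13 ft (water level in the piezometer is the total head).
Pressure head at P-8: ψ = 144·P/γ = 144 × 67.3 / 62.4 = 155.31 ft.
Total head at P-8: h = z + ψ = 629.57 + 155.31 = 784.88 ft.
Head difference: h(P-4) − h(P-8) = 776.13 − 784.88 = -8.75 ft.
Hydraulic gradient: i = |Δh| / L = 8.75 / 3404 = 0.00257.
Flow is from higher to lower head: from P-8 toward P-4, i.e. toward the south.

i ≈ 0.00257; groundwater flows toward the south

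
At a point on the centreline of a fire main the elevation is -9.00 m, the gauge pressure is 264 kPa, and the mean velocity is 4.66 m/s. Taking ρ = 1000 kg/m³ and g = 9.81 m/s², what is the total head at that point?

Pressure head ψ = P/(ρg) = 264×1000 / (1000 × 9.81) = 26.91 m.
Velocity head = v²/(2g) = 4.66² / (2 × 9.81) = 1.107 m.
h = z + ψ + v²/(2g) = -9.00 + 26.91 + 1.107 = 19.02 m.

h ≈ 19.02 m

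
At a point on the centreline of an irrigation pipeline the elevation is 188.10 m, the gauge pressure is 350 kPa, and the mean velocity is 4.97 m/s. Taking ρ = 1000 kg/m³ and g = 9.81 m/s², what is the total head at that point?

Pressure head ψ = P/(ρg) = 350×1000 / (1000 × 9.81) = 35.68 m.
Velocity head = v²/(2g) = 4.97² / (2 × 9.81) = 1.259 m.
h = z + ψ + v²/(2g) = 188.10 + 35.68 + 1.259 = 225.04 m.

h ≈ 225.04 m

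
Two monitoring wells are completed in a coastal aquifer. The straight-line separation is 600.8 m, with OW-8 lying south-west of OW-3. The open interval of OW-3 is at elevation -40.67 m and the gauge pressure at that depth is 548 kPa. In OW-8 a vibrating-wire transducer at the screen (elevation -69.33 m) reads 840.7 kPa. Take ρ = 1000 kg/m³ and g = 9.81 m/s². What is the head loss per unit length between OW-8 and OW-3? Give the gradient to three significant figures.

i ≈ 0.00196 m/m

Pressure head at OW-3: ψ = P/(ρg) = 548×1000 / (1000 × 9.81) = 55.86 m.
Total head at OW-3: h = z + ψ = -40.67 + 55.86 = 15.19 m.
Pressure head at OW-8: ψ = P/(ρg) = 840.7×1000 / (1000 × 9.81) = 85.70 m.
Total head at OW-8: h = z + ψ = -69.33 + 85.70 = 16.37 m.
Head difference: h(OW-3) − h(OW-8) = 15.19 − 16.37 = -1.18 m.
Hydraulic gradient: i = |Δh| / L = 1.18 / 600.8 = 0.00196.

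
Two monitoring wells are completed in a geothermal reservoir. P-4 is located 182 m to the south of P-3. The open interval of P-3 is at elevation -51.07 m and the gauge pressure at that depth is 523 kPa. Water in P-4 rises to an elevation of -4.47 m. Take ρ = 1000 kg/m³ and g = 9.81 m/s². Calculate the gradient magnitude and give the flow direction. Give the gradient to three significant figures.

i ≈ 0.0369; groundwater flows toward the south

Pressure head at P-3: ψ = P/(ρg) = 523×1000 / (1000 × 9.81) = 53.31 m.
Total head at P-3: h = z + ψ = -51.07 + 53.31 = 2.24 m.
Total head at P-4: h = -4.47 m (water level in the piezometer is the total head).
Head difference: h(P-3) − h(P-4) = 2.24 − (-4.47) = 6.71 m.
Hydraulic gradient: i = |Δh| / L = 6.71 / 182 = 0.0369.
Flow is from higher to lower head: from P-3 toward P-4, i.e. toward the south.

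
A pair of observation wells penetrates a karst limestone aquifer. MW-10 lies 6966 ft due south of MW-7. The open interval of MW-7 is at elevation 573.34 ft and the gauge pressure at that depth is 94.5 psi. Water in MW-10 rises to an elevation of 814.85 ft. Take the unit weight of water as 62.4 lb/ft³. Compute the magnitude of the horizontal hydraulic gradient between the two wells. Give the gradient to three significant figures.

i ≈ 0.00336

Pressure head at MW-7: ψ = 144·P/γ = 144 × 94.5 / 62.4 = 218.08 ft.
Total head at MW-7: h = z + ψ = 573.34 + 218.08 = 791.42 ft.
Total head at MW-10: h = 814.85 ft (water level in the piezometer is the total head).
Head difference: h(MW-7) − h(MW-10) = 791.42 − 814.85 = -23.43 ft.
Hydraulic gradient: i = |Δh| / L = 23.43 / 6966 = 0.00336.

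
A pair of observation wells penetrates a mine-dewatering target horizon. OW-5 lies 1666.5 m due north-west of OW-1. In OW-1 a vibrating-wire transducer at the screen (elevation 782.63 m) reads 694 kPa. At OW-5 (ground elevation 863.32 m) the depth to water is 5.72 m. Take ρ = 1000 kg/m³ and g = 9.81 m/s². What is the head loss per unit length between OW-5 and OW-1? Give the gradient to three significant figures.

Pressure head at OW-1: ψ = P/(ρg) = 694×1000 / (1000 × 9.81) = 70.74 m.
Total head at OW-1: h = z + ψ = 782.63 + 70.74 = 853.37 m.
Total head at OW-5: h = 863.32 − 5.72 = 857.60 m.
Head difference: h(OW-1) − h(OW-5) = 853.37 − 857.60 = -4.23 m.
Hydraulic gradient: i = |Δh| / L = 4.23 / 1666.5 = 0.00254.

i ≈ 0.00254 m/m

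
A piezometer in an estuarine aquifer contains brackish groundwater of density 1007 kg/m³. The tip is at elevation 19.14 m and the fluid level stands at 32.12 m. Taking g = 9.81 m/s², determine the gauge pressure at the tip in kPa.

Pressure head ψ = h − z = 32.12 − 19.14 = 12.98 m.
P = ρgψ = 1007 × 9.81 × 12.98 = 128225 Pa ≈ 128 kPa.

P ≈ 128 kPa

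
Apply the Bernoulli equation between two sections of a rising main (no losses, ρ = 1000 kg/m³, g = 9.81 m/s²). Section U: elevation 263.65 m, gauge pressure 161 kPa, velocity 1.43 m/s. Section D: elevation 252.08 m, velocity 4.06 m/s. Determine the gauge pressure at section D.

Pressure head at U: ψ₁ = P₁/(ρg) = 161×1000 / (1000 × 9.81) = 16.41 m.
Velocity heads: v₁²/2g = 1.43²/19.62 = 0.104 m; v₂²/2g = 4.06²/19.62 = 0.840 m.
Total head H = z₁ + ψ₁ + v₁²/2g = 263.65 + 16.41 + 0.104 = 280.16 m.
ψ₂ = H − z₂ − v₂²/2g = 280.16 − 252.08 − 0.840 = 27.24 m.
P₂ = ρgψ₂ = 1000 × 9.81 × 27.24 ≈ 267 kPa.

P₂ ≈ 267 kPa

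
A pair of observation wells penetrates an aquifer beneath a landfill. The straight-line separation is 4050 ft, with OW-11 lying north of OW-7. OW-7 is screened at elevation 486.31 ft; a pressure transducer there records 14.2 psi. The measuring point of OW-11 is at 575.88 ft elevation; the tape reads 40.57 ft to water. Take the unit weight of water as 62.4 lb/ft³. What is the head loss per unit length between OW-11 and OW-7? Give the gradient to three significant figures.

i ≈ 0.00401 ft/ft

Pressure head at OW-7: ψ = 144·P/γ = 144 × 14.2 / 62.4 = 32.77 ft.
Total head at OW-7: h = z + ψ = 486.31 + 32.77 = 519.08 ft.
Total head at OW-11: h = 575.88 − 40.57 = 535.31 ft.
Head difference: h(OW-7) − h(OW-11) = 519.08 − 535.31 = -16.23 ft.
Hydraulic gradient: i = |Δh| / L = 16.23 / 4050 = 0.00401.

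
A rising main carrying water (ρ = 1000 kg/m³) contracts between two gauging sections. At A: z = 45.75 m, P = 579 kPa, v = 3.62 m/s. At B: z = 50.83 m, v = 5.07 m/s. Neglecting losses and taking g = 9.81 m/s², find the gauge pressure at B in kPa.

P₂ ≈ 523 kPa

Pressure head at A: ψ₁ = P₁/(ρg) = 579×1000 / (1000 × 9.81) = 59.02 m.
Velocity heads: v₁²/2g = 3.62²/19.62 = 0.668 m; v₂²/2g = 5.07²/19.62 = 1.310 m.
Total head H = z₁ + ψ₁ + v₁²/2g = 45.75 + 59.02 + 0.668 = 105.44 m.
ψ₂ = H − z₂ − v₂²/2g = 105.44 − 50.83 − 1.310 = 53.30 m.
P₂ = ρgψ₂ = 1000 × 9.81 × 53.30 ≈ 523 kPa.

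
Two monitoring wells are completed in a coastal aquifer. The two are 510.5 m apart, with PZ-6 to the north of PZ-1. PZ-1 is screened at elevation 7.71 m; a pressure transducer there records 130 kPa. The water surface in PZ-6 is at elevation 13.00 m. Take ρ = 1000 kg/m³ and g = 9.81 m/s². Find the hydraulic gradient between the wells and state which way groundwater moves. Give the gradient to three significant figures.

i ≈ 0.0156; groundwater flows toward the north

Pressure head at PZ-1: ψ = P/(ρg) = 130×1000 / (1000 × 9.81) = 13.25 m.
Total head at PZ-1: h = z + ψ = 7.71 + 13.25 = 20.96 m.
Total head at PZ-6: h = 13.00 m (water level in the piezometer is the total head).
Head difference: h(PZ-1) − h(PZ-6) = 20.96 − 13.00 = 7.96 m.
Hydraulic gradient: i = |Δh| / L = 7.96 / 510.5 = 0.0156.
Flow is from higher to lower head: from PZ-1 toward PZ-6, i.e. toward the north.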